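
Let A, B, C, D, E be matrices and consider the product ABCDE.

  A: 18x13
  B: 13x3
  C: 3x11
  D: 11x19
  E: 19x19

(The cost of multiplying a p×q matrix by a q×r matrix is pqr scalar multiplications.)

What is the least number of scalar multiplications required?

Adjacent pairs: AB = 18·13·3 = 702; BC = 13·3·11 = 429; CD = 3·11·19 = 627; DE = 11·19·19 = 3971.
Length 3: A..C: k=1: 0+429+18·13·11=3003; k=2: 702+0+18·3·11=1296 → min 1296 | B..D: k=2: 0+627+13·3·19=1368; k=3: 429+0+13·11·19=3146 → min 1368 | C..E: k=3: 0+3971+3·11·19=4598; k=4: 627+0+3·19·19=1710 → min 1710.
Length 4: A..D: k=1: 0+1368+18·13·19=5814; k=2: 702+627+18·3·19=2355; k=3: 1296+0+18·11·19=5058 → min 2355 | B..E: k=2: 0+1710+13·3·19=2451; k=3: 429+3971+13·11·19=7117; k=4: 1368+0+13·19·19=6061 → min 2451.
Length 5: A..E: k=1: 0+2451+18·13·19=6897; k=2: 702+1710+18·3·19=3438; k=3: 1296+3971+18·11·19=9029; k=4: 2355+0+18·19·19=8853 → min 3438.
Optimal order: ((AB)((CD)E)) with cost 3438.

3438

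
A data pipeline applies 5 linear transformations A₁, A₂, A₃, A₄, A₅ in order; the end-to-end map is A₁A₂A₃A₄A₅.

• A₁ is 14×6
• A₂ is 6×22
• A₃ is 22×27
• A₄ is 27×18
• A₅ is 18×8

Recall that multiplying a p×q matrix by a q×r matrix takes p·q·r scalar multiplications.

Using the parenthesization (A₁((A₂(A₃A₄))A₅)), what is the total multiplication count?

14604

(A₃A₄): 22×27 by 27×18 → 22×18, cost 22·27·18 = 10692
(A₂(A₃A₄)): 6×22 by 22×18 → 6×18, cost 6·22·18 = 2376; cumulative 13068
((A₂(A₃A₄))A₅): 6×18 by 18×8 → 6×8, cost 6·18·8 = 864; cumulative 13932
(A₁((A₂(A₃A₄))A₅)): 14×6 by 6×8 → 14×8, cost 14·6·8 = 672; cumulative 14604
Total: 14604 scalar multiplications.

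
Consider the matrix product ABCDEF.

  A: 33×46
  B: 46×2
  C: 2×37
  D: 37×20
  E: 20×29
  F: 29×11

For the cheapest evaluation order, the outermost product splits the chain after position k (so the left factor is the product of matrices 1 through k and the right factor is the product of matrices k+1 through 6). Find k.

Adjacent pairs: AB = 33·46·2 = 3036; BC = 46·2·37 = 3404; CD = 2·37·20 = 1480; DE = 37·20·29 = 21460; EF = 20·29·11 = 6380.
Length 3: A..C: k=1: 0+3404+33·46·37=59570; k=2: 3036+0+33·2·37=5478 → min 5478 | B..D: k=2: 0+1480+46·2·20=3320; k=3: 3404+0+46·37·20=37444 → min 3320 | C..E: k=3: 0+21460+2·37·29=23606; k=4: 1480+0+2·20·29=2640 → min 2640 | D..F: k=4: 0+6380+37·20·11=14520; k=5: 21460+0+37·29·11=33263 → min 14520.
Length 4: A..D: k=1: 0+3320+33·46·20=33680; k=2: 3036+1480+33·2·20=5836; k=3: 5478+0+33·37·20=29898 → min 5836 | B..E: k=2: 0+2640+46·2·29=5308; k=3: 3404+21460+46·37·29=74222; k=4: 3320+0+46·20·29=30000 → min 5308 | C..F: k=3: 0+14520+2·37·11=15334; k=4: 1480+6380+2·20·11=8300; k=5: 2640+0+2·29·11=3278 → min 3278.
Length 5: A..E: k=1: 0+5308+33·46·29=49330; k=2: 3036+2640+33·2·29=7590; k=3: 5478+21460+33·37·29=62347; k=4: 5836+0+33·20·29=24976 → min 7590 | B..F: k=2: 0+3278+46·2·11=4290; k=3: 3404+14520+46·37·11=36646; k=4: 3320+6380+46·20·11=19820; k=5: 5308+0+46·29·11=19982 → min 4290.
Top-level splits: k=1: (A..A)·(B..F) → 0+4290+33·46·11 = 20988; k=2: (A..B)·(C..F) → 3036+3278+33·2·11 = 7040; k=3: (A..C)·(D..F) → 5478+14520+33·37·11 = 33429; k=4: (A..D)·(E..F) → 5836+6380+33·20·11 = 19476; k=5: (A..E)·(F..F) → 7590+0+33·29·11 = 18117.
Best split is after B, i.e. k = 2.

2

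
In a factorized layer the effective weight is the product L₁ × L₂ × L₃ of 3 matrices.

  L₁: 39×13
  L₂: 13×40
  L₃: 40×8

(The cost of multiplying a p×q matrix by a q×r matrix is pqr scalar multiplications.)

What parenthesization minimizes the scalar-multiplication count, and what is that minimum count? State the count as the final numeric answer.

8216

(L₁ × (L₂ × L₃)): cost 8216.
((L₁ × L₂) × L₃): cost 32760.
Optimal: (L₁ × (L₂ × L₃)) with cost 8216.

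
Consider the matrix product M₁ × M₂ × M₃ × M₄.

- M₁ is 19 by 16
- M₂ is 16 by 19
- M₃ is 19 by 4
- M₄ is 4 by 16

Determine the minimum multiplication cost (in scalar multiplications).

3648

Adjacent pairs: M₁M₂ = 19·16·19 = 5776; M₂M₃ = 16·19·4 = 1216; M₃M₄ = 19·4·16 = 1216.
Length 3: M₁..M₃: k=1: 0+1216+19·16·4=2432; k=2: 5776+0+19·19·4=7220 → min 2432 | M₂..M₄: k=2: 0+1216+16·19·16=6080; k=3: 1216+0+16·4·16=2240 → min 2240.
Length 4: M₁..M₄: k=1: 0+2240+19·16·16=7104; k=2: 5776+1216+19·19·16=12768; k=3: 2432+0+19·4·16=3648 → min 3648.
Optimal order: ((M₁ × (M₂ × M₃)) × M₄) with cost 3648.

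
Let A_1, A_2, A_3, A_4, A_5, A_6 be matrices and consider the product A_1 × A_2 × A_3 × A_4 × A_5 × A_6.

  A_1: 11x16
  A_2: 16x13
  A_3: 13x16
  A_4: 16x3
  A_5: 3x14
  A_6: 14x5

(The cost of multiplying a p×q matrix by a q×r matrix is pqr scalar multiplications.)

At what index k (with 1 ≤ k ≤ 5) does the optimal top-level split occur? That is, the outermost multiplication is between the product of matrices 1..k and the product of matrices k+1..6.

Adjacent pairs: A_1A_2 = 11·16·13 = 2288; A_2A_3 = 16·13·16 = 3328; A_3A_4 = 13·16·3 = 624; A_4A_5 = 16·3·14 = 672; A_5A_6 = 3·14·5 = 210.
Length 3: A_1..A_3: k=1: 0+3328+11·16·16=6144; k=2: 2288+0+11·13·16=4576 → min 4576 | A_2..A_4: k=2: 0+624+16·13·3=1248; k=3: 3328+0+16·16·3=4096 → min 1248 | A_3..A_5: k=3: 0+672+13·16·14=3584; k=4: 624+0+13·3·14=1170 → min 1170 | A_4..A_6: k=4: 0+210+16·3·5=450; k=5: 672+0+16·14·5=1792 → min 450.
Length 4: A_1..A_4: k=1: 0+1248+11·16·3=1776; k=2: 2288+624+11·13·3=3341; k=3: 4576+0+11·16·3=5104 → min 1776 | A_2..A_5: k=2: 0+1170+16·13·14=4082; k=3: 3328+672+16·16·14=7584; k=4: 1248+0+16·3·14=1920 → min 1920 | A_3..A_6: k=3: 0+450+13·16·5=1490; k=4: 624+210+13·3·5=1029; k=5: 1170+0+13·14·5=2080 → min 1029.
Length 5: A_1..A_5: k=1: 0+1920+11·16·14=4384; k=2: 2288+1170+11·13·14=5460; k=3: 4576+672+11·16·14=7712; k=4: 1776+0+11·3·14=2238 → min 2238 | A_2..A_6: k=2: 0+1029+16·13·5=2069; k=3: 3328+450+16·16·5=5058; k=4: 1248+210+16·3·5=1698; k=5: 1920+0+16·14·5=3040 → min 1698.
Top-level splits: k=1: (A_1..A_1)·(A_2..A_6) → 0+1698+11·16·5 = 2578; k=2: (A_1..A_2)·(A_3..A_6) → 2288+1029+11·13·5 = 4032; k=3: (A_1..A_3)·(A_4..A_6) → 4576+450+11·16·5 = 5906; k=4: (A_1..A_4)·(A_5..A_6) → 1776+210+11·3·5 = 2151; k=5: (A_1..A_5)·(A_6..A_6) → 2238+0+11·14·5 = 3008.
Best split is after A_4, i.e. k = 4.

4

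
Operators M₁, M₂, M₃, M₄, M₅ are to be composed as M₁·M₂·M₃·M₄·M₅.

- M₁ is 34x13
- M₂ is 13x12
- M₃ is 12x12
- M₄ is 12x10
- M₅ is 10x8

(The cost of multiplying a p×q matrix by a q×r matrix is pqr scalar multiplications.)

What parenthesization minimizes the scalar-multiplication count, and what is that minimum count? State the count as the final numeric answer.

Adjacent pairs: M₁M₂ = 34·13·12 = 5304; M₂M₃ = 13·12·12 = 1872; M₃M₄ = 12·12·10 = 1440; M₄M₅ = 12·10·8 = 960.
Length 3: M₁..M₃: k=1: 0+1872+34·13·12=7176; k=2: 5304+0+34·12·12=10200 → min 7176 | M₂..M₄: k=2: 0+1440+13·12·10=3000; k=3: 1872+0+13·12·10=3432 → min 3000 | M₃..M₅: k=3: 0+960+12·12·8=2112; k=4: 1440+0+12·10·8=2400 → min 2112.
Length 4: M₁..M₄: k=1: 0+3000+34·13·10=7420; k=2: 5304+1440+34·12·10=10824; k=3: 7176+0+34·12·10=11256 → min 7420 | M₂..M₅: k=2: 0+2112+13·12·8=3360; k=3: 1872+960+13·12·8=4080; k=4: 3000+0+13·10·8=4040 → min 3360.
Length 5: M₁..M₅: k=1: 0+3360+34·13·8=6896; k=2: 5304+2112+34·12·8=10680; k=3: 7176+960+34·12·8=11400; k=4: 7420+0+34·10·8=10140 → min 6896.
Optimal parenthesization: (M₁·(M₂·(M₃·(M₄·M₅)))) with cost 6896.

6896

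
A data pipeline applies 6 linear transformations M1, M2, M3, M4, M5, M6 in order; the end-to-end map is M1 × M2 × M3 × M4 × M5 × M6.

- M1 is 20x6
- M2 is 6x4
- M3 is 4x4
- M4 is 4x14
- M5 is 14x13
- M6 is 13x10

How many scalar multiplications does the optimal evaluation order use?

Adjacent pairs: M1M2 = 20·6·4 = 480; M2M3 = 6·4·4 = 96; M3M4 = 4·4·14 = 224; M4M5 = 4·14·13 = 728; M5M6 = 14·13·10 = 1820.
Length 3: M1..M3: k=1: 0+96+20·6·4=576; k=2: 480+0+20·4·4=800 → min 576 | M2..M4: k=2: 0+224+6·4·14=560; k=3: 96+0+6·4·14=432 → min 432 | M3..M5: k=3: 0+728+4·4·13=936; k=4: 224+0+4·14·13=952 → min 936 | M4..M6: k=4: 0+1820+4·14·10=2380; k=5: 728+0+4·13·10=1248 → min 1248.
Length 4: M1..M4: k=1: 0+432+20·6·14=2112; k=2: 480+224+20·4·14=1824; k=3: 576+0+20·4·14=1696 → min 1696 | M2..M5: k=2: 0+936+6·4·13=1248; k=3: 96+728+6·4·13=1136; k=4: 432+0+6·14·13=1524 → min 1136 | M3..M6: k=3: 0+1248+4·4·10=1408; k=4: 224+1820+4·14·10=2604; k=5: 936+0+4·13·10=1456 → min 1408.
Length 5: M1..M5: k=1: 0+1136+20·6·13=2696; k=2: 480+936+20·4·13=2456; k=3: 576+728+20·4·13=2344; k=4: 1696+0+20·14·13=5336 → min 2344 | M2..M6: k=2: 0+1408+6·4·10=1648; k=3: 96+1248+6·4·10=1584; k=4: 432+1820+6·14·10=3092; k=5: 1136+0+6·13·10=1916 → min 1584.
Length 6: M1..M6: k=1: 0+1584+20·6·10=2784; k=2: 480+1408+20·4·10=2688; k=3: 576+1248+20·4·10=2624; k=4: 1696+1820+20·14·10=6316; k=5: 2344+0+20·13·10=4944 → min 2624.
Optimal order: ((M1 × (M2 × M3)) × ((M4 × M5) × M6)) with cost 2624.

2624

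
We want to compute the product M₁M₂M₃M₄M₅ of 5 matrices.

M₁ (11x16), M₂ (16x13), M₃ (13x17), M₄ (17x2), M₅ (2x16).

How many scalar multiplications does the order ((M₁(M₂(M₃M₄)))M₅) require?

(M₃M₄): 13×17 by 17×2 → 13×2, cost 13·17·2 = 442
(M₂(M₃M₄)): 16×13 by 13×2 → 16×2, cost 16·13·2 = 416; cumulative 858
(M₁(M₂(M₃M₄))): 11×16 by 16×2 → 11×2, cost 11·16·2 = 352; cumulative 1210
((M₁(M₂(M₃M₄)))M₅): 11×2 by 2×16 → 11×16, cost 11·2·16 = 352; cumulative 1562
Total: 1562 scalar multiplications.

1562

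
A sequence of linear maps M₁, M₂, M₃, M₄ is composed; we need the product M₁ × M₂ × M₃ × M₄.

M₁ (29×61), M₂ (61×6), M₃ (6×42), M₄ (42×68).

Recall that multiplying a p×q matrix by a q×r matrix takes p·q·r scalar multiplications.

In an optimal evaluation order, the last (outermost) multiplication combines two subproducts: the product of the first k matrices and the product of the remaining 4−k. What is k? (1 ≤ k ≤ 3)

Adjacent pairs: M₁M₂ = 29·61·6 = 10614; M₂M₃ = 61·6·42 = 15372; M₃M₄ = 6·42·68 = 17136.
Length 3: M₁..M₃: k=1: 0+15372+29·61·42=89670; k=2: 10614+0+29·6·42=17922 → min 17922 | M₂..M₄: k=2: 0+17136+61·6·68=42024; k=3: 15372+0+61·42·68=189588 → min 42024.
Top-level splits: k=1: (M₁..M₁)·(M₂..M₄) → 0+42024+29·61·68 = 162316; k=2: (M₁..M₂)·(M₃..M₄) → 10614+17136+29·6·68 = 39582; k=3: (M₁..M₃)·(M₄..M₄) → 17922+0+29·42·68 = 100746.
Best split is after M₂, i.e. k = 2.

2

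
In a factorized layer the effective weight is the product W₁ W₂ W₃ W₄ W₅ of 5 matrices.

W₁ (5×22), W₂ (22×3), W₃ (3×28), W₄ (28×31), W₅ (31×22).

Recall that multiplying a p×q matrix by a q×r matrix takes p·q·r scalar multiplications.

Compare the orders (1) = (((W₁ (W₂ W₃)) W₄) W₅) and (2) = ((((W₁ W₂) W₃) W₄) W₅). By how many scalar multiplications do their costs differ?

Order (1) = (((W₁ (W₂ W₃)) W₄) W₅): (W₂ W₃): 22×3 by 3×28 → 22×28, cost 22·3·28 = 1848; (W₁ (W₂ W₃)): 5×22 by 22×28 → 5×28, cost 5·22·28 = 3080; cumulative 4928; ((W₁ (W₂ W₃)) W₄): 5×28 by 28×31 → 5×31, cost 5·28·31 = 4340; cumulative 9268; (((W₁ (W₂ W₃)) W₄) W₅): 5×31 by 31×22 → 5×22, cost 5·31·22 = 3410; cumulative 12678. Total 12678.
Order (2) = ((((W₁ W₂) W₃) W₄) W₅): (W₁ W₂): 5×22 by 22×3 → 5×3, cost 5·22·3 = 330; ((W₁ W₂) W₃): 5×3 by 3×28 → 5×28, cost 5·3·28 = 420; cumulative 750; (((W₁ W₂) W₃) W₄): 5×28 by 28×31 → 5×31, cost 5·28·31 = 4340; cumulative 5090; ((((W₁ W₂) W₃) W₄) W₅): 5×31 by 31×22 → 5×22, cost 5·31·22 = 3410; cumulative 8500. Total 8500.
Difference: |12678 − 8500| = 4178.

4178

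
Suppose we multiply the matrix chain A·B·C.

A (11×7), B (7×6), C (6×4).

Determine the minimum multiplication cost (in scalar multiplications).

476

Order (A·(B·C)): (B·C): 7×6 by 6×4 → 7×4, cost 7·6·4 = 168; (A·(B·C)): 11×7 by 7×4 → 11×4, cost 11·7·4 = 308; cumulative 476. Total 476.
Order ((A·B)·C): (A·B): 11×7 by 7×6 → 11×6, cost 11·7·6 = 462; ((A·B)·C): 11×6 by 6×4 → 11×4, cost 11·6·4 = 264; cumulative 726. Total 726.
Minimum: 476.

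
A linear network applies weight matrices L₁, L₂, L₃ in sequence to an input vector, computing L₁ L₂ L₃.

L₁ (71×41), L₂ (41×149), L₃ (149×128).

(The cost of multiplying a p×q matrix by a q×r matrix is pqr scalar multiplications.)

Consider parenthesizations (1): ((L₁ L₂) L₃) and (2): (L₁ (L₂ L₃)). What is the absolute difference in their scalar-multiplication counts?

Order (1) = ((L₁ L₂) L₃): (L₁ L₂): 71×41 by 41×149 → 71×149, cost 71·41·149 = 433739; ((L₁ L₂) L₃): 71×149 by 149×128 → 71×128, cost 71·149·128 = 1354112; cumulative 1787851. Total 1787851.
Order (2) = (L₁ (L₂ L₃)): (L₂ L₃): 41×149 by 149×128 → 41×128, cost 41·149·128 = 781952; (L₁ (L₂ L₃)): 71×41 by 41×128 → 71×128, cost 71·41·128 = 372608; cumulative 1154560. Total 1154560.
Difference: |1787851 − 1154560| = 633291.

633291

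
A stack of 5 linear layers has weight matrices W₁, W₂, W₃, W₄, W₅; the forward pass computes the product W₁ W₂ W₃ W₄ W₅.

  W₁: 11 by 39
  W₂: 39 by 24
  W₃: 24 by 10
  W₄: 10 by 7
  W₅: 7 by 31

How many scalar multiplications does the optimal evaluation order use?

13622

Adjacent pairs: W₁W₂ = 11·39·24 = 10296; W₂W₃ = 39·24·10 = 9360; W₃W₄ = 24·10·7 = 1680; W₄W₅ = 10·7·31 = 2170.
Length 3: W₁..W₃: k=1: 0+9360+11·39·10=13650; k=2: 10296+0+11·24·10=12936 → min 12936 | W₂..W₄: k=2: 0+1680+39·24·7=8232; k=3: 9360+0+39·10·7=12090 → min 8232 | W₃..W₅: k=3: 0+2170+24·10·31=9610; k=4: 1680+0+24·7·31=6888 → min 6888.
Length 4: W₁..W₄: k=1: 0+8232+11·39·7=11235; k=2: 10296+1680+11·24·7=13824; k=3: 12936+0+11·10·7=13706 → min 11235 | W₂..W₅: k=2: 0+6888+39·24·31=35904; k=3: 9360+2170+39·10·31=23620; k=4: 8232+0+39·7·31=16695 → min 16695.
Length 5: W₁..W₅: k=1: 0+16695+11·39·31=29994; k=2: 10296+6888+11·24·31=25368; k=3: 12936+2170+11·10·31=18516; k=4: 11235+0+11·7·31=13622 → min 13622.
Optimal order: ((W₁ (W₂ (W₃ W₄))) W₅) with cost 13622.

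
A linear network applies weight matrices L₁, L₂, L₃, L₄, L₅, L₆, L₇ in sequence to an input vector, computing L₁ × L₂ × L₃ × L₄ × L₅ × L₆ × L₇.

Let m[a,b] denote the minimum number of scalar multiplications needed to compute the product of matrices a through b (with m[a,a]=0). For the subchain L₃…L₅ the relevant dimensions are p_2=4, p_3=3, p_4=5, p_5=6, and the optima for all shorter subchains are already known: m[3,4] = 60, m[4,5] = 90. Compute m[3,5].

162

m[3,5] = min over k∈[3,4] of m[3,k]+m[k+1,5]+p_{2}·p_k·p_{5}.
k=3: 0 + 90 + 4·3·6 = 162; k=4: 60 + 0 + 4·5·6 = 180.
Minimum: 162 at k=3.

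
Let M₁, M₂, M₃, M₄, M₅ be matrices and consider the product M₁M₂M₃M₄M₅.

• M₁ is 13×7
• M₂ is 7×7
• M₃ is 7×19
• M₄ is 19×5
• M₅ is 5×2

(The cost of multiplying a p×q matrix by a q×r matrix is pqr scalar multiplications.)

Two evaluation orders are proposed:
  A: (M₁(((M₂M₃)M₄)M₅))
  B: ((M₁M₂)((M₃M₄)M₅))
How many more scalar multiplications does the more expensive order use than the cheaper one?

Order A = (M₁(((M₂M₃)M₄)M₅)): (M₂M₃): 7×7 by 7×19 → 7×19, cost 7·7·19 = 931; ((M₂M₃)M₄): 7×19 by 19×5 → 7×5, cost 7·19·5 = 665; cumulative 1596; (((M₂M₃)M₄)M₅): 7×5 by 5×2 → 7×2, cost 7·5·2 = 70; cumulative 1666; (M₁(((M₂M₃)M₄)M₅)): 13×7 by 7×2 → 13×2, cost 13·7·2 = 182; cumulative 1848. Total 1848.
Order B = ((M₁M₂)((M₃M₄)M₅)): (M₁M₂): 13×7 by 7×7 → 13×7, cost 13·7·7 = 637; (M₃M₄): 7×19 by 19×5 → 7×5, cost 7·19·5 = 665; ((M₃M₄)M₅): 7×5 by 5×2 → 7×2, cost 7·5·2 = 70; cumulative 735; ((M₁M₂)((M₃M₄)M₅)): 13×7 by 7×2 → 13×2, cost 13·7·2 = 182; cumulative 1554. Total 1554.
Difference: |1848 − 1554| = 294.

294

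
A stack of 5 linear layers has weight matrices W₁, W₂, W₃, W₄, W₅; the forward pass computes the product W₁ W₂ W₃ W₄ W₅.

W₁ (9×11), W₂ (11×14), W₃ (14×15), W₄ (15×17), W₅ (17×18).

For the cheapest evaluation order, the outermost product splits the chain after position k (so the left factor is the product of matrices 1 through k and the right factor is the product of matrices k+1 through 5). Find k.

4

Adjacent pairs: W₁W₂ = 9·11·14 = 1386; W₂W₃ = 11·14·15 = 2310; W₃W₄ = 14·15·17 = 3570; W₄W₅ = 15·17·18 = 4590.
Length 3: W₁..W₃: k=1: 0+2310+9·11·15=3795; k=2: 1386+0+9·14·15=3276 → min 3276 | W₂..W₄: k=2: 0+3570+11·14·17=6188; k=3: 2310+0+11·15·17=5115 → min 5115 | W₃..W₅: k=3: 0+4590+14·15·18=8370; k=4: 3570+0+14·17·18=7854 → min 7854.
Length 4: W₁..W₄: k=1: 0+5115+9·11·17=6798; k=2: 1386+3570+9·14·17=7098; k=3: 3276+0+9·15·17=5571 → min 5571 | W₂..W₅: k=2: 0+7854+11·14·18=10626; k=3: 2310+4590+11·15·18=9870; k=4: 5115+0+11·17·18=8481 → min 8481.
Top-level splits: k=1: (W₁..W₁)·(W₂..W₅) → 0+8481+9·11·18 = 10263; k=2: (W₁..W₂)·(W₃..W₅) → 1386+7854+9·14·18 = 11508; k=3: (W₁..W₃)·(W₄..W₅) → 3276+4590+9·15·18 = 10296; k=4: (W₁..W₄)·(W₅..W₅) → 5571+0+9·17·18 = 8325.
Best split is after W₄, i.e. k = 4.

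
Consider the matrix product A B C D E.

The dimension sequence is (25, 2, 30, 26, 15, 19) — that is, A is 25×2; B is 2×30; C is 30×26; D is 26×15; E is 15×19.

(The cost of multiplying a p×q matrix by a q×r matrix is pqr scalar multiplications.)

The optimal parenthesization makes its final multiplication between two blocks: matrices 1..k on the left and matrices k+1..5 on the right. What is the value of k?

1

Adjacent pairs: AB = 25·2·30 = 1500; BC = 2·30·26 = 1560; CD = 30·26·15 = 11700; DE = 26·15·19 = 7410.
Length 3: A..C: k=1: 0+1560+25·2·26=2860; k=2: 1500+0+25·30·26=21000 → min 2860 | B..D: k=2: 0+11700+2·30·15=12600; k=3: 1560+0+2·26·15=2340 → min 2340 | C..E: k=3: 0+7410+30·26·19=22230; k=4: 11700+0+30·15·19=20250 → min 20250.
Length 4: A..D: k=1: 0+2340+25·2·15=3090; k=2: 1500+11700+25·30·15=24450; k=3: 2860+0+25·26·15=12610 → min 3090 | B..E: k=2: 0+20250+2·30·19=21390; k=3: 1560+7410+2·26·19=9958; k=4: 2340+0+2·15·19=2910 → min 2910.
Top-level splits: k=1: (A..A)·(B..E) → 0+2910+25·2·19 = 3860; k=2: (A..B)·(C..E) → 1500+20250+25·30·19 = 36000; k=3: (A..C)·(D..E) → 2860+7410+25·26·19 = 22620; k=4: (A..D)·(E..E) → 3090+0+25·15·19 = 10215.
Best split is after A, i.e. k = 1.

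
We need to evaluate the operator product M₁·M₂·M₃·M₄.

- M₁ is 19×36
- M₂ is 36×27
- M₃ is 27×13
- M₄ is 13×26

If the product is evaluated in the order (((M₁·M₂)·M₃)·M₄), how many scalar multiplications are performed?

31559

(M₁·M₂): 19×36 by 36×27 → 19×27, cost 19·36·27 = 18468
((M₁·M₂)·M₃): 19×27 by 27×13 → 19×13, cost 19·27·13 = 6669; cumulative 25137
(((M₁·M₂)·M₃)·M₄): 19×13 by 13×26 → 19×26, cost 19·13·26 = 6422; cumulative 31559
Total: 31559 scalar multiplications.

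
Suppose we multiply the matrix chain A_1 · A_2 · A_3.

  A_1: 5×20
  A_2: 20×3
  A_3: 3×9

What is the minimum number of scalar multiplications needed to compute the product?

435

Order (A_1 · (A_2 · A_3)): (A_2 · A_3): 20×3 by 3×9 → 20×9, cost 20·3·9 = 540; (A_1 · (A_2 · A_3)): 5×20 by 20×9 → 5×9, cost 5·20·9 = 900; cumulative 1440. Total 1440.
Order ((A_1 · A_2) · A_3): (A_1 · A_2): 5×20 by 20×3 → 5×3, cost 5·20·3 = 300; ((A_1 · A_2) · A_3): 5×3 by 3×9 → 5×9, cost 5·3·9 = 135; cumulative 435. Total 435.
Minimum: 435.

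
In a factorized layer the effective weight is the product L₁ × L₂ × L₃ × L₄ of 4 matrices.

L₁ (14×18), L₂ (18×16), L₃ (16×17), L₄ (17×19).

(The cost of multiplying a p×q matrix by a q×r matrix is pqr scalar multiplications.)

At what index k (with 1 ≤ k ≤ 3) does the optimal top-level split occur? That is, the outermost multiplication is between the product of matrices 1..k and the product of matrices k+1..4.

Adjacent pairs: L₁L₂ = 14·18·16 = 4032; L₂L₃ = 18·16·17 = 4896; L₃L₄ = 16·17·19 = 5168.
Length 3: L₁..L₃: k=1: 0+4896+14·18·17=9180; k=2: 4032+0+14·16·17=7840 → min 7840 | L₂..L₄: k=2: 0+5168+18·16·19=10640; k=3: 4896+0+18·17·19=10710 → min 10640.
Top-level splits: k=1: (L₁..L₁)·(L₂..L₄) → 0+10640+14·18·19 = 15428; k=2: (L₁..L₂)·(L₃..L₄) → 4032+5168+14·16·19 = 13456; k=3: (L₁..L₃)·(L₄..L₄) → 7840+0+14·17·19 = 12362.
Best split is after L₃, i.e. k = 3.

3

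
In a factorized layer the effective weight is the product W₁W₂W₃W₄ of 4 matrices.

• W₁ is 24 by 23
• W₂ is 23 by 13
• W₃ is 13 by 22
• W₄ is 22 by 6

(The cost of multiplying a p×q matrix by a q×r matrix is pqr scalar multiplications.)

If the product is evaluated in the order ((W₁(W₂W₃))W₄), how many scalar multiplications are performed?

21890

(W₂W₃): 23×13 by 13×22 → 23×22, cost 23·13·22 = 6578
(W₁(W₂W₃)): 24×23 by 23×22 → 24×22, cost 24·23·22 = 12144; cumulative 18722
((W₁(W₂W₃))W₄): 24×22 by 22×6 → 24×6, cost 24·22·6 = 3168; cumulative 21890
Total: 21890 scalar multiplications.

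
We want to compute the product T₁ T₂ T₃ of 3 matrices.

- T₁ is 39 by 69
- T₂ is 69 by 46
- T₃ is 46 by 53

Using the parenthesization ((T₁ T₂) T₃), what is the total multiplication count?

(T₁ T₂): 39×69 by 69×46 → 39×46, cost 39·69·46 = 123786
((T₁ T₂) T₃): 39×46 by 46×53 → 39×53, cost 39·46·53 = 95082; cumulative 218868
Total: 218868 scalar multiplications.

218868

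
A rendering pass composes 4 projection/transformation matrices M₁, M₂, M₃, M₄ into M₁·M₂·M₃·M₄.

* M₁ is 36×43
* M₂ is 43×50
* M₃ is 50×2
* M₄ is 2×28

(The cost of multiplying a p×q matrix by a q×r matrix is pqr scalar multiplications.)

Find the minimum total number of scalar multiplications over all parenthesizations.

Adjacent pairs: M₁M₂ = 36·43·50 = 77400; M₂M₃ = 43·50·2 = 4300; M₃M₄ = 50·2·28 = 2800.
Length 3: M₁..M₃: k=1: 0+4300+36·43·2=7396; k=2: 77400+0+36·50·2=81000 → min 7396 | M₂..M₄: k=2: 0+2800+43·50·28=63000; k=3: 4300+0+43·2·28=6708 → min 6708.
Length 4: M₁..M₄: k=1: 0+6708+36·43·28=50052; k=2: 77400+2800+36·50·28=130600; k=3: 7396+0+36·2·28=9412 → min 9412.
Optimal order: ((M₁·(M₂·M₃))·M₄) with cost 9412.

9412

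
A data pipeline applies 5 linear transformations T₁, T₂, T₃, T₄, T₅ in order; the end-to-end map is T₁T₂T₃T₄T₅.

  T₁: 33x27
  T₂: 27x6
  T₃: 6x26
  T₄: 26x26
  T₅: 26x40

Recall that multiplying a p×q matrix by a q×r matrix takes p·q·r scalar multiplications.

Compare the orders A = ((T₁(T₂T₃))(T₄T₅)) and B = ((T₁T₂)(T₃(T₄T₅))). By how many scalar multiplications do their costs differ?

42192

Order A = ((T₁(T₂T₃))(T₄T₅)): (T₂T₃): 27×6 by 6×26 → 27×26, cost 27·6·26 = 4212; (T₁(T₂T₃)): 33×27 by 27×26 → 33×26, cost 33·27·26 = 23166; cumulative 27378; (T₄T₅): 26×26 by 26×40 → 26×40, cost 26·26·40 = 27040; ((T₁(T₂T₃))(T₄T₅)): 33×26 by 26×40 → 33×40, cost 33·26·40 = 34320; cumulative 88738. Total 88738.
Order B = ((T₁T₂)(T₃(T₄T₅))): (T₁T₂): 33×27 by 27×6 → 33×6, cost 33·27·6 = 5346; (T₄T₅): 26×26 by 26×40 → 26×40, cost 26·26·40 = 27040; (T₃(T₄T₅)): 6×26 by 26×40 → 6×40, cost 6·26·40 = 6240; cumulative 33280; ((T₁T₂)(T₃(T₄T₅))): 33×6 by 6×40 → 33×40, cost 33·6·40 = 7920; cumulative 46546. Total 46546.
Difference: |88738 − 46546| = 42192.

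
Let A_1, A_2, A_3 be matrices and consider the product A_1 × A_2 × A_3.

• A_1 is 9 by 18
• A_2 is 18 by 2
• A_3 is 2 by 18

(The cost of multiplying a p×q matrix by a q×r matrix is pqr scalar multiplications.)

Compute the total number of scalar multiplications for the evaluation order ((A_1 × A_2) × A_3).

648

(A_1 × A_2): 9×18 by 18×2 → 9×2, cost 9·18·2 = 324
((A_1 × A_2) × A_3): 9×2 by 2×18 → 9×18, cost 9·2·18 = 324; cumulative 648
Total: 648 scalar multiplications.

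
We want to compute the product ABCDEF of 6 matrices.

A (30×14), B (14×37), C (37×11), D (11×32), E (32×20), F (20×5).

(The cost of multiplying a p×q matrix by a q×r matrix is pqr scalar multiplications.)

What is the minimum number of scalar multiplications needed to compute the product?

11685

Adjacent pairs: AB = 30·14·37 = 15540; BC = 14·37·11 = 5698; CD = 37·11·32 = 13024; DE = 11·32·20 = 7040; EF = 32·20·5 = 3200.
Length 3: A..C: k=1: 0+5698+30·14·11=10318; k=2: 15540+0+30·37·11=27750 → min 10318 | B..D: k=2: 0+13024+14·37·32=29600; k=3: 5698+0+14·11·32=10626 → min 10626 | C..E: k=3: 0+7040+37·11·20=15180; k=4: 13024+0+37·32·20=36704 → min 15180 | D..F: k=4: 0+3200+11·32·5=4960; k=5: 7040+0+11·20·5=8140 → min 4960.
Length 4: A..D: k=1: 0+10626+30·14·32=24066; k=2: 15540+13024+30·37·32=64084; k=3: 10318+0+30·11·32=20878 → min 20878 | B..E: k=2: 0+15180+14·37·20=25540; k=3: 5698+7040+14·11·20=15818; k=4: 10626+0+14·32·20=19586 → min 15818 | C..F: k=3: 0+4960+37·11·5=6995; k=4: 13024+3200+37·32·5=22144; k=5: 15180+0+37·20·5=18880 → min 6995.
Length 5: A..E: k=1: 0+15818+30·14·20=24218; k=2: 15540+15180+30·37·20=52920; k=3: 10318+7040+30·11·20=23958; k=4: 20878+0+30·32·20=40078 → min 23958 | B..F: k=2: 0+6995+14·37·5=9585; k=3: 5698+4960+14·11·5=11428; k=4: 10626+3200+14·32·5=16066; k=5: 15818+0+14·20·5=17218 → min 9585.
Length 6: A..F: k=1: 0+9585+30·14·5=11685; k=2: 15540+6995+30·37·5=28085; k=3: 10318+4960+30·11·5=16928; k=4: 20878+3200+30·32·5=28878; k=5: 23958+0+30·20·5=26958 → min 11685.
Optimal order: (A(B(C(D(EF))))) with cost 11685.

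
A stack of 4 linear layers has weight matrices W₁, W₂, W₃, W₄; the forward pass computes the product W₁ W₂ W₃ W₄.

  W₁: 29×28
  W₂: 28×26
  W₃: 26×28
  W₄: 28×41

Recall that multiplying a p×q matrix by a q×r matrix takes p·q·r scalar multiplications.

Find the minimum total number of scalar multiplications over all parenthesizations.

Adjacent pairs: W₁W₂ = 29·28·26 = 21112; W₂W₃ = 28·26·28 = 20384; W₃W₄ = 26·28·41 = 29848.
Length 3: W₁..W₃: k=1: 0+20384+29·28·28=43120; k=2: 21112+0+29·26·28=42224 → min 42224 | W₂..W₄: k=2: 0+29848+28·26·41=59696; k=3: 20384+0+28·28·41=52528 → min 52528.
Length 4: W₁..W₄: k=1: 0+52528+29·28·41=85820; k=2: 21112+29848+29·26·41=81874; k=3: 42224+0+29·28·41=75516 → min 75516.
Optimal order: (((W₁ W₂) W₃) W₄) with cost 75516.

75516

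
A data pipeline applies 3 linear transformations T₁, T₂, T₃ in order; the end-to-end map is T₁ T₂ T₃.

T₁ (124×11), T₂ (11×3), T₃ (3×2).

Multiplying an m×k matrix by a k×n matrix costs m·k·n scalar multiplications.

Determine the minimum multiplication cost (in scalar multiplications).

2794

Order (T₁ (T₂ T₃)): (T₂ T₃): 11×3 by 3×2 → 11×2, cost 11·3·2 = 66; (T₁ (T₂ T₃)): 124×11 by 11×2 → 124×2, cost 124·11·2 = 2728; cumulative 2794. Total 2794.
Order ((T₁ T₂) T₃): (T₁ T₂): 124×11 by 11×3 → 124×3, cost 124·11·3 = 4092; ((T₁ T₂) T₃): 124×3 by 3×2 → 124×2, cost 124·3·2 = 744; cumulative 4836. Total 4836.
Minimum: 2794.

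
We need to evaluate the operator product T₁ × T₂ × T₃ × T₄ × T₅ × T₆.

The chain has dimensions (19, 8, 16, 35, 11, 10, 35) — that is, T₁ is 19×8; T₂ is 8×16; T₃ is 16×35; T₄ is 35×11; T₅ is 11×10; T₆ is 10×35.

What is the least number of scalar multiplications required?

Adjacent pairs: T₁T₂ = 19·8·16 = 2432; T₂T₃ = 8·16·35 = 4480; T₃T₄ = 16·35·11 = 6160; T₄T₅ = 35·11·10 = 3850; T₅T₆ = 11·10·35 = 3850.
Length 3: T₁..T₃: k=1: 0+4480+19·8·35=9800; k=2: 2432+0+19·16·35=13072 → min 9800 | T₂..T₄: k=2: 0+6160+8·16·11=7568; k=3: 4480+0+8·35·11=7560 → min 7560 | T₃..T₅: k=3: 0+3850+16·35·10=9450; k=4: 6160+0+16·11·10=7920 → min 7920 | T₄..T₆: k=4: 0+3850+35·11·35=17325; k=5: 3850+0+35·10·35=16100 → min 16100.
Length 4: T₁..T₄: k=1: 0+7560+19·8·11=9232; k=2: 2432+6160+19·16·11=11936; k=3: 9800+0+19·35·11=17115 → min 9232 | T₂..T₅: k=2: 0+7920+8·16·10=9200; k=3: 4480+3850+8·35·10=11130; k=4: 7560+0+8·11·10=8440 → min 8440 | T₃..T₆: k=3: 0+16100+16·35·35=35700; k=4: 6160+3850+16·11·35=16170; k=5: 7920+0+16·10·35=13520 → min 13520.
Length 5: T₁..T₅: k=1: 0+8440+19·8·10=9960; k=2: 2432+7920+19·16·10=13392; k=3: 9800+3850+19·35·10=20300; k=4: 9232+0+19·11·10=11322 → min 9960 | T₂..T₆: k=2: 0+13520+8·16·35=18000; k=3: 4480+16100+8·35·35=30380; k=4: 7560+3850+8·11·35=14490; k=5: 8440+0+8·10·35=11240 → min 11240.
Length 6: T₁..T₆: k=1: 0+11240+19·8·35=16560; k=2: 2432+13520+19·16·35=26592; k=3: 9800+16100+19·35·35=49175; k=4: 9232+3850+19·11·35=20397; k=5: 9960+0+19·10·35=16610 → min 16560.
Optimal order: (T₁ × ((((T₂ × T₃) × T₄) × T₅) × T₆)) with cost 16560.

16560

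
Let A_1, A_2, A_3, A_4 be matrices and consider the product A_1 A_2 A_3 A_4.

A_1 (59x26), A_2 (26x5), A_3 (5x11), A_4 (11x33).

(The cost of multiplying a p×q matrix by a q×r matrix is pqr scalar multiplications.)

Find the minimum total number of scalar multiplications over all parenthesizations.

19220

Adjacent pairs: A_1A_2 = 59·26·5 = 7670; A_2A_3 = 26·5·11 = 1430; A_3A_4 = 5·11·33 = 1815.
Length 3: A_1..A_3: k=1: 0+1430+59·26·11=18304; k=2: 7670+0+59·5·11=10915 → min 10915 | A_2..A_4: k=2: 0+1815+26·5·33=6105; k=3: 1430+0+26·11·33=10868 → min 6105.
Length 4: A_1..A_4: k=1: 0+6105+59·26·33=56727; k=2: 7670+1815+59·5·33=19220; k=3: 10915+0+59·11·33=32332 → min 19220.
Optimal order: ((A_1 A_2) (A_3 A_4)) with cost 19220.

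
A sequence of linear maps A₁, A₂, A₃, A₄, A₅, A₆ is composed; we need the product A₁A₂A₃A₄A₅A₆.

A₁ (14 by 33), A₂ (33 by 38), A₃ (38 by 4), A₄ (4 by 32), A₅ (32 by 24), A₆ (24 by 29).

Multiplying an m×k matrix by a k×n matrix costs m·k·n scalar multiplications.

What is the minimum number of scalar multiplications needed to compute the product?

Adjacent pairs: A₁A₂ = 14·33·38 = 17556; A₂A₃ = 33·38·4 = 5016; A₃A₄ = 38·4·32 = 4864; A₄A₅ = 4·32·24 = 3072; A₅A₆ = 32·24·29 = 22272.
Length 3: A₁..A₃: k=1: 0+5016+14·33·4=6864; k=2: 17556+0+14·38·4=19684 → min 6864 | A₂..A₄: k=2: 0+4864+33·38·32=44992; k=3: 5016+0+33·4·32=9240 → min 9240 | A₃..A₅: k=3: 0+3072+38·4·24=6720; k=4: 4864+0+38·32·24=34048 → min 6720 | A₄..A₆: k=4: 0+22272+4·32·29=25984; k=5: 3072+0+4·24·29=5856 → min 5856.
Length 4: A₁..A₄: k=1: 0+9240+14·33·32=24024; k=2: 17556+4864+14·38·32=39444; k=3: 6864+0+14·4·32=8656 → min 8656 | A₂..A₅: k=2: 0+6720+33·38·24=36816; k=3: 5016+3072+33·4·24=11256; k=4: 9240+0+33·32·24=34584 → min 11256 | A₃..A₆: k=3: 0+5856+38·4·29=10264; k=4: 4864+22272+38·32·29=62400; k=5: 6720+0+38·24·29=33168 → min 10264.
Length 5: A₁..A₅: k=1: 0+11256+14·33·24=22344; k=2: 17556+6720+14·38·24=37044; k=3: 6864+3072+14·4·24=11280; k=4: 8656+0+14·32·24=19408 → min 11280 | A₂..A₆: k=2: 0+10264+33·38·29=46630; k=3: 5016+5856+33·4·29=14700; k=4: 9240+22272+33·32·29=62136; k=5: 11256+0+33·24·29=34224 → min 14700.
Length 6: A₁..A₆: k=1: 0+14700+14·33·29=28098; k=2: 17556+10264+14·38·29=43248; k=3: 6864+5856+14·4·29=14344; k=4: 8656+22272+14·32·29=43920; k=5: 11280+0+14·24·29=21024 → min 14344.
Optimal order: ((A₁(A₂A₃))((A₄A₅)A₆)) with cost 14344.

14344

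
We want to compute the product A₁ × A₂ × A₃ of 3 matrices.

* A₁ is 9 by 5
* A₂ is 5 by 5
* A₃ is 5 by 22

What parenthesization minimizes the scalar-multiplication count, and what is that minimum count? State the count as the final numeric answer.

(A₁ × (A₂ × A₃)): cost 1540.
((A₁ × A₂) × A₃): cost 1215.
Optimal: ((A₁ × A₂) × A₃) with cost 1215.

1215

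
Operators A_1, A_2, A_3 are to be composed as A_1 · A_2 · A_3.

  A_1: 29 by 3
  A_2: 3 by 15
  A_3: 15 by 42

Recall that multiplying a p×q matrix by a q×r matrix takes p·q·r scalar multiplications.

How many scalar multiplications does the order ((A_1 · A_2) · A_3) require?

19575

(A_1 · A_2): 29×3 by 3×15 → 29×15, cost 29·3·15 = 1305
((A_1 · A_2) · A_3): 29×15 by 15×42 → 29×42, cost 29·15·42 = 18270; cumulative 19575
Total: 19575 scalar multiplications.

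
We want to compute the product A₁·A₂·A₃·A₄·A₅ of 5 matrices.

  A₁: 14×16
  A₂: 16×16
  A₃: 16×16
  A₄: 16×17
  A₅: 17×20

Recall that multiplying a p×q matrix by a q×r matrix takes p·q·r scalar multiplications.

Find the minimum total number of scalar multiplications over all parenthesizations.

Adjacent pairs: A₁A₂ = 14·16·16 = 3584; A₂A₃ = 16·16·16 = 4096; A₃A₄ = 16·16·17 = 4352; A₄A₅ = 16·17·20 = 5440.
Length 3: A₁..A₃: k=1: 0+4096+14·16·16=7680; k=2: 3584+0+14·16·16=7168 → min 7168 | A₂..A₄: k=2: 0+4352+16·16·17=8704; k=3: 4096+0+16·16·17=8448 → min 8448 | A₃..A₅: k=3: 0+5440+16·16·20=10560; k=4: 4352+0+16·17·20=9792 → min 9792.
Length 4: A₁..A₄: k=1: 0+8448+14·16·17=12256; k=2: 3584+4352+14·16·17=11744; k=3: 7168+0+14·16·17=10976 → min 10976 | A₂..A₅: k=2: 0+9792+16·16·20=14912; k=3: 4096+5440+16·16·20=14656; k=4: 8448+0+16·17·20=13888 → min 13888.
Length 5: A₁..A₅: k=1: 0+13888+14·16·20=18368; k=2: 3584+9792+14·16·20=17856; k=3: 7168+5440+14·16·20=17088; k=4: 10976+0+14·17·20=15736 → min 15736.
Optimal order: ((((A₁·A₂)·A₃)·A₄)·A₅) with cost 15736.

15736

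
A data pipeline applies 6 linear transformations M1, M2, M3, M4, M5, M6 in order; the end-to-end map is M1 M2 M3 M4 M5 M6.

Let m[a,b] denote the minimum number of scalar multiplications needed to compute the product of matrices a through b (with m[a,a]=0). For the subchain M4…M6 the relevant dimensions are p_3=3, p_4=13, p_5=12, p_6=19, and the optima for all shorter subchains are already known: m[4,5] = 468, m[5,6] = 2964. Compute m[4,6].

m[4,6] = min over k∈[4,5] of m[4,k]+m[k+1,6]+p_{3}·p_k·p_{6}.
k=4: 0 + 2964 + 3·13·19 = 3705; k=5: 468 + 0 + 3·12·19 = 1152.
Minimum: 1152 at k=5.

1152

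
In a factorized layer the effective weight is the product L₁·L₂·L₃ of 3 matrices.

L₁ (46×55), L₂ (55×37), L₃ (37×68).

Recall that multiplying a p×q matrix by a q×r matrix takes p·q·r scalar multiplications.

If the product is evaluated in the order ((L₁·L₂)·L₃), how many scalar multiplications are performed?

209346

(L₁·L₂): 46×55 by 55×37 → 46×37, cost 46·55·37 = 93610
((L₁·L₂)·L₃): 46×37 by 37×68 → 46×68, cost 46·37·68 = 115736; cumulative 209346
Total: 209346 scalar multiplications.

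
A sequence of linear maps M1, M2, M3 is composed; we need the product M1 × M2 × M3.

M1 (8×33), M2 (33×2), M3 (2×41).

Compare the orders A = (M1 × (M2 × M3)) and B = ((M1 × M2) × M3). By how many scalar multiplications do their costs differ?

Order A = (M1 × (M2 × M3)): (M2 × M3): 33×2 by 2×41 → 33×41, cost 33·2·41 = 2706; (M1 × (M2 × M3)): 8×33 by 33×41 → 8×41, cost 8·33·41 = 10824; cumulative 13530. Total 13530.
Order B = ((M1 × M2) × M3): (M1 × M2): 8×33 by 33×2 → 8×2, cost 8·33·2 = 528; ((M1 × M2) × M3): 8×2 by 2×41 → 8×41, cost 8·2·41 = 656; cumulative 1184. Total 1184.
Difference: |13530 − 1184| = 12346.

12346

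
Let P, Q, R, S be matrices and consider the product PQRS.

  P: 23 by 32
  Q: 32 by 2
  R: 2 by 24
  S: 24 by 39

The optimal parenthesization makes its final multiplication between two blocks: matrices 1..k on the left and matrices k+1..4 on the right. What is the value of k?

Adjacent pairs: PQ = 23·32·2 = 1472; QR = 32·2·24 = 1536; RS = 2·24·39 = 1872.
Length 3: P..R: k=1: 0+1536+23·32·24=19200; k=2: 1472+0+23·2·24=2576 → min 2576 | Q..S: k=2: 0+1872+32·2·39=4368; k=3: 1536+0+32·24·39=31488 → min 4368.
Top-level splits: k=1: (P..P)·(Q..S) → 0+4368+23·32·39 = 33072; k=2: (P..Q)·(R..S) → 1472+1872+23·2·39 = 5138; k=3: (P..R)·(S..S) → 2576+0+23·24·39 = 24104.
Best split is after Q, i.e. k = 2.

2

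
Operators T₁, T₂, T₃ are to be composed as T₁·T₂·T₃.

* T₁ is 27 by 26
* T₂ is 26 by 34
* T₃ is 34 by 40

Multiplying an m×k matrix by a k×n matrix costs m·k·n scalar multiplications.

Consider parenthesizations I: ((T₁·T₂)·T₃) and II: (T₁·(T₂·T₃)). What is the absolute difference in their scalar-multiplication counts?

2852

Order I = ((T₁·T₂)·T₃): (T₁·T₂): 27×26 by 26×34 → 27×34, cost 27·26·34 = 23868; ((T₁·T₂)·T₃): 27×34 by 34×40 → 27×40, cost 27·34·40 = 36720; cumulative 60588. Total 60588.
Order II = (T₁·(T₂·T₃)): (T₂·T₃): 26×34 by 34×40 → 26×40, cost 26·34·40 = 35360; (T₁·(T₂·T₃)): 27×26 by 26×40 → 27×40, cost 27·26·40 = 28080; cumulative 63440. Total 63440.
Difference: |60588 − 63440| = 2852.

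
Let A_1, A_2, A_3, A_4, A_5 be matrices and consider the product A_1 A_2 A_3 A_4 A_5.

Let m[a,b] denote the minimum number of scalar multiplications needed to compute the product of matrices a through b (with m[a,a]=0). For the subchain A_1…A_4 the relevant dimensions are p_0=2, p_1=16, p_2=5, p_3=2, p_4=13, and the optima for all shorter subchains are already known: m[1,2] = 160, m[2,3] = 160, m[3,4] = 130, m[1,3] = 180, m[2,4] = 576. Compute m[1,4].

m[1,4] = min over k∈[1,3] of m[1,k]+m[k+1,4]+p_{0}·p_k·p_{4}.
k=1: 0 + 576 + 2·16·13 = 992; k=2: 160 + 130 + 2·5·13 = 420; k=3: 180 + 0 + 2·2·13 = 232.
Minimum: 232 at k=3.

232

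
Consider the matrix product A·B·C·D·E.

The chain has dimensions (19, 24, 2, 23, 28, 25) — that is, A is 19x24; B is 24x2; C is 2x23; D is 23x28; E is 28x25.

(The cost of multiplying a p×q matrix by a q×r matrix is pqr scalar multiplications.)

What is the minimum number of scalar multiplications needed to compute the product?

4550

Adjacent pairs: AB = 19·24·2 = 912; BC = 24·2·23 = 1104; CD = 2·23·28 = 1288; DE = 23·28·25 = 16100.
Length 3: A..C: k=1: 0+1104+19·24·23=11592; k=2: 912+0+19·2·23=1786 → min 1786 | B..D: k=2: 0+1288+24·2·28=2632; k=3: 1104+0+24·23·28=16560 → min 2632 | C..E: k=3: 0+16100+2·23·25=17250; k=4: 1288+0+2·28·25=2688 → min 2688.
Length 4: A..D: k=1: 0+2632+19·24·28=15400; k=2: 912+1288+19·2·28=3264; k=3: 1786+0+19·23·28=14022 → min 3264 | B..E: k=2: 0+2688+24·2·25=3888; k=3: 1104+16100+24·23·25=31004; k=4: 2632+0+24·28·25=19432 → min 3888.
Length 5: A..E: k=1: 0+3888+19·24·25=15288; k=2: 912+2688+19·2·25=4550; k=3: 1786+16100+19·23·25=28811; k=4: 3264+0+19·28·25=16564 → min 4550.
Optimal order: ((A·B)·((C·D)·E)) with cost 4550.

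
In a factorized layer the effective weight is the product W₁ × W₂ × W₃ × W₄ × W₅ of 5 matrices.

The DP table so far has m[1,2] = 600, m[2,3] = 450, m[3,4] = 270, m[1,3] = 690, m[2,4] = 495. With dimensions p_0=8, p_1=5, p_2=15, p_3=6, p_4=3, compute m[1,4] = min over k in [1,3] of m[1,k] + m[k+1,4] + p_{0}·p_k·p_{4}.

615

m[1,4] = min over k∈[1,3] of m[1,k]+m[k+1,4]+p_{0}·p_k·p_{4}.
k=1: 0 + 495 + 8·5·3 = 615; k=2: 600 + 270 + 8·15·3 = 1230; k=3: 690 + 0 + 8·6·3 = 834.
Minimum: 615 at k=1.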